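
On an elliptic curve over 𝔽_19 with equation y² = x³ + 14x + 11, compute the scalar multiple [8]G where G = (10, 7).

(3, 2)

Double-and-add on 8 = (1000)₂. Start with G = (10, 7) for the leading 1-bit.
double: tangent at (10, 7): λ = (3·10² + 14)/(2·7) ≡ 10/14. 14⁻¹ ≡ 15 (mod 19) since 14·15 = 210 ≡ 1, so λ ≡ 10·15 ≡ 17.
  x = λ² - 10 - 10 = 289 - 20 ≡ 3; y = λ·(10 - 3) - 7 ≡ 17. → (3, 17)
double: tangent at (3, 17): λ = (3·3² + 14)/(2·17) ≡ 3/15. 15⁻¹ ≡ 14 (mod 19), so λ ≡ 3·14 ≡ 4.
  x = λ² - 3 - 3 = 16 - 6 ≡ 10; y = λ·(3 - 10) - 17 ≡ 12. → (10, 12)
double: tangent at (10, 12): λ = (3·10² + 14)/(2·12) ≡ 10/5. 5⁻¹ ≡ 4 (mod 19), so λ ≡ 10·4 ≡ 2.
  x = λ² - 10 - 10 = 4 - 20 ≡ 3; y = λ·(10 - 3) - 12 ≡ 2. → (3, 2)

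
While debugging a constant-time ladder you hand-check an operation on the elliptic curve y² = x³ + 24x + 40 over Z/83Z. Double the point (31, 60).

(13, 15)

tangent at (31, 60): λ = (3·31² + 24)/(2·60) ≡ 2/37. 37⁻¹ ≡ 9 (mod 83), so λ ≡ 2·9 ≡ 18.
  x = λ² - 31 - 31 = 324 - 62 ≡ 13; y = λ·(31 - 13) - 60 ≡ 15. → (13, 15)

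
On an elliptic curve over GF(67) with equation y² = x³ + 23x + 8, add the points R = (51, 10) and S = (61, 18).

(28, 62)

(51, 10) + (61, 18). λ = (18 - 10)/(61 - 51) ≡ 8/10 mod 67. 10⁻¹ ≡ 47 (mod 67), so λ ≡ 41.
  x = λ² - 51 - 61 = 1681 - 112 ≡ 28; y = λ·(51 - 28) - 10 ≡ 62. → (28, 62)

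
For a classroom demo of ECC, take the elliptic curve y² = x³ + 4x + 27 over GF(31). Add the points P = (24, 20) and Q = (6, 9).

(24, 20) + (6, 9). λ = (9 - 20)/(6 - 24) ≡ 20/13 mod 31. 13⁻¹ ≡ 12 (mod 31), so λ ≡ 23.
  x = λ² - 24 - 6 = 529 - 30 ≡ 3; y = λ·(24 - 3) - 20 ≡ 29. → (3, 29)

(3, 29)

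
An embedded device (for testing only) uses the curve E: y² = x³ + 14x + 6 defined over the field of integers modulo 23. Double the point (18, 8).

tangent at (18, 8): λ = (3·18² + 14)/(2·8) ≡ 20/16. 16⁻¹ ≡ 13 (mod 23) since 16·13 = 208 ≡ 1, so λ ≡ 20·13 ≡ 7.
  x = λ² - 18 - 18 = 49 - 36 ≡ 13; y = λ·(18 - 13) - 8 ≡ 4. → (13, 4)

(13, 4)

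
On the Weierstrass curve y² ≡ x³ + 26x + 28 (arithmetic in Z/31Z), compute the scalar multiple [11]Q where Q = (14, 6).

Repeated addition: build up to 11Q.
2Q: tangent at (14, 6): λ = (3·14² + 26)/(2·6) ≡ 25/12. 12⁻¹ ≡ 13 (mod 31) since 12·13 = 156 ≡ 1, so λ ≡ 25·13 ≡ 15.
  x = λ² - 14 - 14 = 225 - 28 ≡ 11; y = λ·(14 - 11) - 6 ≡ 8. → (11, 8)
3Q: (11, 8) + (14, 6). λ = (6 - 8)/(14 - 11) ≡ 29/3 mod 31. 3⁻¹ ≡ 21 (mod 31), so λ ≡ 20.
  x = λ² - 11 - 14 = 400 - 25 ≡ 3; y = λ·(11 - 3) - 8 ≡ 28. → (3, 28)
4Q: (3, 28) + (14, 6). λ = (6 - 28)/(14 - 3) ≡ 9/11 mod 31. 11⁻¹ ≡ 17 (mod 31), so λ ≡ 29.
  x = λ² - 3 - 14 = 841 - 17 ≡ 18; y = λ·(3 - 18) - 28 ≡ 2. → (18, 2)
5Q: (18, 2) + (14, 6). λ = (6 - 2)/(14 - 18) ≡ 4/27 mod 31. 27⁻¹ ≡ 23 (mod 31), so λ ≡ 30.
  x = λ² - 18 - 14 = 900 - 32 ≡ 0; y = λ·(18 - 0) - 2 ≡ 11. → (0, 11)
6Q: (0, 11) + (14, 6). λ = (6 - 11)/(14 - 0) ≡ 26/14 mod 31. 14⁻¹ ≡ 20 (mod 31), so λ ≡ 24.
  x = λ² - 0 - 14 = 576 - 14 ≡ 4; y = λ·(0 - 4) - 11 ≡ 17. → (4, 17)
7Q: (4, 17) + (14, 6). λ = (6 - 17)/(14 - 4) ≡ 20/10 mod 31. 10⁻¹ ≡ 28 (mod 31) since 10·28 = 280 ≡ 1, so λ ≡ 2.
  x = λ² - 4 - 14 = 4 - 18 ≡ 17; y = λ·(4 - 17) - 17 ≡ 19. → (17, 19)
8Q: (17, 19) + (14, 6). λ = (6 - 19)/(14 - 17) ≡ 18/28 mod 31. 28⁻¹ ≡ 10 (mod 31) since 28·10 = 280 ≡ 1, so λ ≡ 25.
  x = λ² - 17 - 14 = 625 - 31 ≡ 5; y = λ·(17 - 5) - 19 ≡ 2. → (5, 2)
9Q: (5, 2) + (14, 6). λ = (6 - 2)/(14 - 5) ≡ 4/9 mod 31. 9⁻¹ ≡ 7 (mod 31) since 9·7 = 63 ≡ 1, so λ ≡ 28.
  x = λ² - 5 - 14 = 784 - 19 ≡ 21; y = λ·(5 - 21) - 2 ≡ 15. → (21, 15)
10Q: (21, 15) + (14, 6). λ = (6 - 15)/(14 - 21) ≡ 22/24 mod 31. 24⁻¹ ≡ 22 (mod 31) since 24·22 = 528 ≡ 1, so λ ≡ 19.
  x = λ² - 21 - 14 = 361 - 35 ≡ 16; y = λ·(21 - 16) - 15 ≡ 18. → (16, 18)
11Q: (16, 18) + (14, 6). λ = (6 - 18)/(14 - 16) ≡ 19/29 mod 31. 29⁻¹ ≡ 15 (mod 31) since 29·15 = 435 ≡ 1, so λ ≡ 6.
  x = λ² - 16 - 14 = 36 - 30 ≡ 6; y = λ·(16 - 6) - 18 ≡ 11. → (6, 11)

(6, 11)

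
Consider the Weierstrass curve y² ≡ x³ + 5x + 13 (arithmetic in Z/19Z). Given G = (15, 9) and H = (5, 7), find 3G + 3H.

(16, 3)

First 3G:
Repeated addition: build up to 3G.
2G: tangent at (15, 9): λ = (3·15² + 5)/(2·9) ≡ 15/18. 18⁻¹ ≡ 18 (mod 19) since 18·18 = 324 ≡ 1, so λ ≡ 15·18 ≡ 4.
  x = λ² - 15 - 15 = 16 - 30 ≡ 5; y = λ·(15 - 5) - 9 ≡ 12. → (5, 12)
3G: (5, 12) + (15, 9). λ = (9 - 12)/(15 - 5) ≡ 16/10 mod 19. 10⁻¹ ≡ 2 (mod 19) since 10·2 = 20 ≡ 1, so λ ≡ 13.
  x = λ² - 5 - 15 = 169 - 20 ≡ 16; y = λ·(5 - 16) - 12 ≡ 16. → (16, 16)
3G = (16, 16).
Next 3H:
Repeated addition: build up to 3H.
2H: tangent at (5, 7): λ = (3·5² + 5)/(2·7) ≡ 4/14. 14⁻¹ ≡ 15 (mod 19) since 14·15 = 210 ≡ 1, so λ ≡ 4·15 ≡ 3.
  x = λ² - 5 - 5 = 9 - 10 ≡ 18; y = λ·(5 - 18) - 7 ≡ 11. → (18, 11)
3H: (18, 11) + (5, 7). λ = (7 - 11)/(5 - 18) ≡ 15/6 mod 19. 6⁻¹ ≡ 16 (mod 19), so λ ≡ 12.
  x = λ² - 18 - 5 = 144 - 23 ≡ 7; y = λ·(18 - 7) - 11 ≡ 7. → (7, 7)
3H = (7, 7).
Finally 3G + 3H:
(16, 16) + (7, 7). λ = (7 - 16)/(7 - 16) ≡ 10/10 mod 19. 10⁻¹ ≡ 2 (mod 19) since 10·2 = 20 ≡ 1, so λ ≡ 1.
  x = λ² - 16 - 7 = 1 - 23 ≡ 16; y = λ·(16 - 16) - 16 ≡ 3. → (16, 3)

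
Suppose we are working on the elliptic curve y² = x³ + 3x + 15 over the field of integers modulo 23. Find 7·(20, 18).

Write P = (20, 18).
Repeated addition: build up to 7P.
2P: tangent at (20, 18): λ = (3·20² + 3)/(2·18) ≡ 7/13. 13⁻¹ ≡ 16 (mod 23) since 13·16 = 208 ≡ 1, so λ ≡ 7·16 ≡ 20.
  x = λ² - 20 - 20 = 400 - 40 ≡ 15; y = λ·(20 - 15) - 18 ≡ 13. → (15, 13)
3P: (15, 13) + (20, 18). λ = (18 - 13)/(20 - 15) ≡ 5/5 mod 23. 5⁻¹ ≡ 14 (mod 23) since 5·14 = 70 ≡ 1, so λ ≡ 1.
  x = λ² - 15 - 20 = 1 - 35 ≡ 12; y = λ·(15 - 12) - 13 ≡ 13. → (12, 13)
4P: (12, 13) + (20, 18). λ = (18 - 13)/(20 - 12) ≡ 5/8 mod 23. 8⁻¹ ≡ 3 (mod 23) since 8·3 = 24 ≡ 1, so λ ≡ 15.
  x = λ² - 12 - 20 = 225 - 32 ≡ 9; y = λ·(12 - 9) - 13 ≡ 9. → (9, 9)
5P: (9, 9) + (20, 18). λ = (18 - 9)/(20 - 9) ≡ 9/11 mod 23. 11⁻¹ ≡ 21 (mod 23), so λ ≡ 5.
  x = λ² - 9 - 20 = 25 - 29 ≡ 19; y = λ·(9 - 19) - 9 ≡ 10. → (19, 10)
6P: (19, 10) + (20, 18). λ = (18 - 10)/(20 - 19) ≡ 8/1 mod 23. 1⁻¹ ≡ 1 (mod 23), so λ ≡ 8.
  x = λ² - 19 - 20 = 64 - 39 ≡ 2; y = λ·(19 - 2) - 10 ≡ 11. → (2, 11)
7P: (2, 11) + (20, 18). λ = (18 - 11)/(20 - 2) ≡ 7/18 mod 23. 18⁻¹ ≡ 9 (mod 23) since 18·9 = 162 ≡ 1, so λ ≡ 17.
  x = λ² - 2 - 20 = 289 - 22 ≡ 14; y = λ·(2 - 14) - 11 ≡ 15. → (14, 15)

(14, 15)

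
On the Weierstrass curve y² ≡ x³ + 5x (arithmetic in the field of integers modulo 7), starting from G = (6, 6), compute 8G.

O

Double-and-add on 8 = (1000)₂. Start with G = (6, 6) for the leading 1-bit.
double: tangent at (6, 6): λ = (3·6² + 5)/(2·6) ≡ 1/5. 5⁻¹ ≡ 3 (mod 7), so λ ≡ 1·3 ≡ 3.
  x = λ² - 6 - 6 = 9 - 12 ≡ 4; y = λ·(6 - 4) - 6 ≡ 0. → (4, 0)
double: (4, 0) + (4, 0): same x and y₁ ≡ -y₂, so the sum is O.
double: O + O = O (identity).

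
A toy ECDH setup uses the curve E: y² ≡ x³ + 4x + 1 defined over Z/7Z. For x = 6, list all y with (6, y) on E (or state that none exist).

x³ + 4x + 1 = 241 ≡ 3 (mod 7).
3 is a non-residue mod 7; no y exists.

none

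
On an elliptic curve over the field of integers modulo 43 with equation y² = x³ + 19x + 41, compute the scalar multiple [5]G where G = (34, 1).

Repeated addition: build up to 5G.
2G: tangent at (34, 1): λ = (3·34² + 19)/(2·1) ≡ 4/2. 2⁻¹ ≡ 22 (mod 43), so λ ≡ 4·22 ≡ 2.
  x = λ² - 34 - 34 = 4 - 68 ≡ 22; y = λ·(34 - 22) - 1 ≡ 23. → (22, 23)
3G: (22, 23) + (34, 1). λ = (1 - 23)/(34 - 22) ≡ 21/12 mod 43. 12⁻¹ ≡ 18 (mod 43) since 12·18 = 216 ≡ 1, so λ ≡ 34.
  x = λ² - 22 - 34 = 1156 - 56 ≡ 25; y = λ·(22 - 25) - 23 ≡ 4. → (25, 4)
4G: (25, 4) + (34, 1). λ = (1 - 4)/(34 - 25) ≡ 40/9 mod 43. 9⁻¹ ≡ 24 (mod 43), so λ ≡ 14.
  x = λ² - 25 - 34 = 196 - 59 ≡ 8; y = λ·(25 - 8) - 4 ≡ 19. → (8, 19)
5G: (8, 19) + (34, 1). λ = (1 - 19)/(34 - 8) ≡ 25/26 mod 43. 26⁻¹ ≡ 5 (mod 43), so λ ≡ 39.
  x = λ² - 8 - 34 = 1521 - 42 ≡ 17; y = λ·(8 - 17) - 19 ≡ 17. → (17, 17)

(17, 17)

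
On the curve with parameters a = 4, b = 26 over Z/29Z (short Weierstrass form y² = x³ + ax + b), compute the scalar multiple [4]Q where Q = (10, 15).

Repeated addition: build up to 4Q.
2Q: tangent at (10, 15): λ = (3·10² + 4)/(2·15) ≡ 14/1. 1⁻¹ ≡ 1 (mod 29), so λ ≡ 14·1 ≡ 14.
  x = λ² - 10 - 10 = 196 - 20 ≡ 2; y = λ·(10 - 2) - 15 ≡ 10. → (2, 10)
3Q: (2, 10) + (10, 15). λ = (15 - 10)/(10 - 2) ≡ 5/8 mod 29. 8⁻¹ ≡ 11 (mod 29) since 8·11 = 88 ≡ 1, so λ ≡ 26.
  x = λ² - 2 - 10 = 676 - 12 ≡ 26; y = λ·(2 - 26) - 10 ≡ 4. → (26, 4)
4Q: (26, 4) + (10, 15). λ = (15 - 4)/(10 - 26) ≡ 11/13 mod 29. 13⁻¹ ≡ 9 (mod 29), so λ ≡ 12.
  x = λ² - 26 - 10 = 144 - 36 ≡ 21; y = λ·(26 - 21) - 4 ≡ 27. → (21, 27)

(21, 27)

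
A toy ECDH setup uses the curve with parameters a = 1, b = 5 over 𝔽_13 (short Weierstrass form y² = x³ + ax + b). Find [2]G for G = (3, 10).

(10, 1)

tangent at (3, 10): λ = (3·3² + 1)/(2·10) ≡ 2/7. 7⁻¹ ≡ 2 (mod 13), so λ ≡ 2·2 ≡ 4.
  x = λ² - 3 - 3 = 16 - 6 ≡ 10; y = λ·(3 - 10) - 10 ≡ 1. → (10, 1)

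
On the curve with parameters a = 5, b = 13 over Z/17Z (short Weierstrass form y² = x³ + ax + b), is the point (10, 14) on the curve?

yes

y² = 14² ≡ 9; x³ + 5x + 13 = 1063 ≡ 9 (mod 17). 9 = 9.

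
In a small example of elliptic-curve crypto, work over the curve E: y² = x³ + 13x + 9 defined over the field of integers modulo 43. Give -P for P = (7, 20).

-(7, 20) = (7, -20 mod 43) = (7, 23).

(7, 23)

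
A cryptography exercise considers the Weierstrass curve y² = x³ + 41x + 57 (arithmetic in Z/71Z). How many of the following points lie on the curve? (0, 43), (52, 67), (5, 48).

(0, 43): 43² ≡ 3, rhs ≡ 57 → off.
(52, 67): 67² ≡ 16, rhs ≡ 16 → on.
(5, 48): 48² ≡ 32, rhs ≡ 32 → on.

2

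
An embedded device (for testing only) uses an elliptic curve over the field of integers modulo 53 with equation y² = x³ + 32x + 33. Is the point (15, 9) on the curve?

y² = 9² ≡ 28; x³ + 32x + 33 = 3888 ≡ 19 (mod 53). 28 ≠ 19.

no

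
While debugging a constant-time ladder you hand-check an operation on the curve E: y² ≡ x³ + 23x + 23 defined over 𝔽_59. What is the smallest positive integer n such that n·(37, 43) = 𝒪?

2P: tangent at (37, 43): λ = (3·37² + 23)/(2·43) ≡ 0/27. 27⁻¹ ≡ 35 (mod 59), so λ ≡ 0·35 ≡ 0.
  x = λ² - 37 - 37 = 0 - 74 ≡ 44; y = λ·(37 - 44) - 43 ≡ 16. → (44, 16)
3P: (44, 16) + (37, 43). λ = (43 - 16)/(37 - 44) ≡ 27/52 mod 59. 52⁻¹ ≡ 42 (mod 59), so λ ≡ 13.
  x = λ² - 44 - 37 = 169 - 81 ≡ 29; y = λ·(44 - 29) - 16 ≡ 2. → (29, 2)
4P: (29, 2) + (37, 43). λ = (43 - 2)/(37 - 29) ≡ 41/8 mod 59. 8⁻¹ ≡ 37 (mod 59) since 8·37 = 296 ≡ 1, so λ ≡ 42.
  x = λ² - 29 - 37 = 1764 - 66 ≡ 46; y = λ·(29 - 46) - 2 ≡ 51. → (46, 51)
5P: (46, 51) + (37, 43). λ = (43 - 51)/(37 - 46) ≡ 51/50 mod 59. 50⁻¹ ≡ 13 (mod 59), so λ ≡ 14.
  x = λ² - 46 - 37 = 196 - 83 ≡ 54; y = λ·(46 - 54) - 51 ≡ 14. → (54, 14)
6P: (54, 14) + (37, 43). λ = (43 - 14)/(37 - 54) ≡ 29/42 mod 59. 42⁻¹ ≡ 52 (mod 59), so λ ≡ 33.
  x = λ² - 54 - 37 = 1089 - 91 ≡ 54; y = λ·(54 - 54) - 14 ≡ 45. → (54, 45)
7P: (54, 45) + (37, 43). λ = (43 - 45)/(37 - 54) ≡ 57/42 mod 59. 42⁻¹ ≡ 52 (mod 59) since 42·52 = 2184 ≡ 1, so λ ≡ 14.
  x = λ² - 54 - 37 = 196 - 91 ≡ 46; y = λ·(54 - 46) - 45 ≡ 8. → (46, 8)
8P: (46, 8) + (37, 43). λ = (43 - 8)/(37 - 46) ≡ 35/50 mod 59. 50⁻¹ ≡ 13 (mod 59) since 50·13 = 650 ≡ 1, so λ ≡ 42.
  x = λ² - 46 - 37 = 1764 - 83 ≡ 29; y = λ·(46 - 29) - 8 ≡ 57. → (29, 57)
9P: (29, 57) + (37, 43). λ = (43 - 57)/(37 - 29) ≡ 45/8 mod 59. 8⁻¹ ≡ 37 (mod 59), so λ ≡ 13.
  x = λ² - 29 - 37 = 169 - 66 ≡ 44; y = λ·(29 - 44) - 57 ≡ 43. → (44, 43)
10P: (44, 43) + (37, 43). λ = (43 - 43)/(37 - 44) ≡ 0/52 mod 59. 52⁻¹ ≡ 42 (mod 59), so λ ≡ 0.
  x = λ² - 44 - 37 = 0 - 81 ≡ 37; y = λ·(44 - 37) - 43 ≡ 16. → (37, 16)
11P: (37, 16) + (37, 43): same x and y₁ ≡ -y₂, so the sum is 𝒪.
11P = 𝒪, so the order is 11.

11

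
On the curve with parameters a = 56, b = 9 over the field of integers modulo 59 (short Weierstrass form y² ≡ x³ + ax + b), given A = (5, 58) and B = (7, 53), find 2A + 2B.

(3, 33)

First 2A:
Repeated addition: build up to 2A.
2A: tangent at (5, 58): λ = (3·5² + 56)/(2·58) ≡ 13/57. 57⁻¹ ≡ 29 (mod 59), so λ ≡ 13·29 ≡ 23.
  x = λ² - 5 - 5 = 529 - 10 ≡ 47; y = λ·(5 - 47) - 58 ≡ 38. → (47, 38)
2A = (47, 38).
Next 2B:
Repeated addition: build up to 2B.
2B: tangent at (7, 53): λ = (3·7² + 56)/(2·53) ≡ 26/47. 47⁻¹ ≡ 54 (mod 59) since 47·54 = 2538 ≡ 1, so λ ≡ 26·54 ≡ 47.
  x = λ² - 7 - 7 = 2209 - 14 ≡ 12; y = λ·(7 - 12) - 53 ≡ 7. → (12, 7)
2B = (12, 7).
Finally 2A + 2B:
(47, 38) + (12, 7). λ = (7 - 38)/(12 - 47) ≡ 28/24 mod 59. 24⁻¹ ≡ 32 (mod 59), so λ ≡ 11.
  x = λ² - 47 - 12 = 121 - 59 ≡ 3; y = λ·(47 - 3) - 38 ≡ 33. → (3, 33)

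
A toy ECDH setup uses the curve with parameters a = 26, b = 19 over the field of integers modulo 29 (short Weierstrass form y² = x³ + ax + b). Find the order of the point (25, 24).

8

2P: tangent at (25, 24): λ = (3·25² + 26)/(2·24) ≡ 16/19. 19⁻¹ ≡ 26 (mod 29) since 19·26 = 494 ≡ 1, so λ ≡ 16·26 ≡ 10.
  x = λ² - 25 - 25 = 100 - 50 ≡ 21; y = λ·(25 - 21) - 24 ≡ 16. → (21, 16)
3P: (21, 16) + (25, 24). λ = (24 - 16)/(25 - 21) ≡ 8/4 mod 29. 4⁻¹ ≡ 22 (mod 29) since 4·22 = 88 ≡ 1, so λ ≡ 2.
  x = λ² - 21 - 25 = 4 - 46 ≡ 16; y = λ·(21 - 16) - 16 ≡ 23. → (16, 23)
4P: (16, 23) + (25, 24). λ = (24 - 23)/(25 - 16) ≡ 1/9 mod 29. 9⁻¹ ≡ 13 (mod 29) since 9·13 = 117 ≡ 1, so λ ≡ 13.
  x = λ² - 16 - 25 = 169 - 41 ≡ 12; y = λ·(16 - 12) - 23 ≡ 0. → (12, 0)
5P: (12, 0) + (25, 24). λ = (24 - 0)/(25 - 12) ≡ 24/13 mod 29. 13⁻¹ ≡ 9 (mod 29), so λ ≡ 13.
  x = λ² - 12 - 25 = 169 - 37 ≡ 16; y = λ·(12 - 16) - 0 ≡ 6. → (16, 6)
6P: (16, 6) + (25, 24). λ = (24 - 6)/(25 - 16) ≡ 18/9 mod 29. 9⁻¹ ≡ 13 (mod 29) since 9·13 = 117 ≡ 1, so λ ≡ 2.
  x = λ² - 16 - 25 = 4 - 41 ≡ 21; y = λ·(16 - 21) - 6 ≡ 13. → (21, 13)
7P: (21, 13) + (25, 24). λ = (24 - 13)/(25 - 21) ≡ 11/4 mod 29. 4⁻¹ ≡ 22 (mod 29), so λ ≡ 10.
  x = λ² - 21 - 25 = 100 - 46 ≡ 25; y = λ·(21 - 25) - 13 ≡ 5. → (25, 5)
8P: (25, 5) + (25, 24): same x and y₁ ≡ -y₂, so the sum is O.
8P = O, so the order is 8.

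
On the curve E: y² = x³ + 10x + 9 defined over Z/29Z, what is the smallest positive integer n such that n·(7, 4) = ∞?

2P: tangent at (7, 4): λ = (3·7² + 10)/(2·4) ≡ 12/8. 8⁻¹ ≡ 11 (mod 29), so λ ≡ 12·11 ≡ 16.
  x = λ² - 7 - 7 = 256 - 14 ≡ 10; y = λ·(7 - 10) - 4 ≡ 6. → (10, 6)
3P: (10, 6) + (7, 4). λ = (4 - 6)/(7 - 10) ≡ 27/26 mod 29. 26⁻¹ ≡ 19 (mod 29), so λ ≡ 20.
  x = λ² - 10 - 7 = 400 - 17 ≡ 6; y = λ·(10 - 6) - 6 ≡ 16. → (6, 16)
4P: (6, 16) + (7, 4). λ = (4 - 16)/(7 - 6) ≡ 17/1 mod 29. 1⁻¹ ≡ 1 (mod 29) since 1·1 = 1 ≡ 1, so λ ≡ 17.
  x = λ² - 6 - 7 = 289 - 13 ≡ 15; y = λ·(6 - 15) - 16 ≡ 5. → (15, 5)
5P: (15, 5) + (7, 4). λ = (4 - 5)/(7 - 15) ≡ 28/21 mod 29. 21⁻¹ ≡ 18 (mod 29), so λ ≡ 11.
  x = λ² - 15 - 7 = 121 - 22 ≡ 12; y = λ·(15 - 12) - 5 ≡ 28. → (12, 28)
6P: (12, 28) + (7, 4). λ = (4 - 28)/(7 - 12) ≡ 5/24 mod 29. 24⁻¹ ≡ 23 (mod 29), so λ ≡ 28.
  x = λ² - 12 - 7 = 784 - 19 ≡ 11; y = λ·(12 - 11) - 28 ≡ 0. → (11, 0)
7P: (11, 0) + (7, 4). λ = (4 - 0)/(7 - 11) ≡ 4/25 mod 29. 25⁻¹ ≡ 7 (mod 29), so λ ≡ 28.
  x = λ² - 11 - 7 = 784 - 18 ≡ 12; y = λ·(11 - 12) - 0 ≡ 1. → (12, 1)
8P: (12, 1) + (7, 4). λ = (4 - 1)/(7 - 12) ≡ 3/24 mod 29. 24⁻¹ ≡ 23 (mod 29) since 24·23 = 552 ≡ 1, so λ ≡ 11.
  x = λ² - 12 - 7 = 121 - 19 ≡ 15; y = λ·(12 - 15) - 1 ≡ 24. → (15, 24)
9P: (15, 24) + (7, 4). λ = (4 - 24)/(7 - 15) ≡ 9/21 mod 29. 21⁻¹ ≡ 18 (mod 29), so λ ≡ 17.
  x = λ² - 15 - 7 = 289 - 22 ≡ 6; y = λ·(15 - 6) - 24 ≡ 13. → (6, 13)
10P: (6, 13) + (7, 4). λ = (4 - 13)/(7 - 6) ≡ 20/1 mod 29. 1⁻¹ ≡ 1 (mod 29), so λ ≡ 20.
  x = λ² - 6 - 7 = 400 - 13 ≡ 10; y = λ·(6 - 10) - 13 ≡ 23. → (10, 23)
11P: (10, 23) + (7, 4). λ = (4 - 23)/(7 - 10) ≡ 10/26 mod 29. 26⁻¹ ≡ 19 (mod 29), so λ ≡ 16.
  x = λ² - 10 - 7 = 256 - 17 ≡ 7; y = λ·(10 - 7) - 23 ≡ 25. → (7, 25)
12P: (7, 25) + (7, 4): same x and y₁ ≡ -y₂, so the sum is ∞.
12P = ∞, so the order is 12.

12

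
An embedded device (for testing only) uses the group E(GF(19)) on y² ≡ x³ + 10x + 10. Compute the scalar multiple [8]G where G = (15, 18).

O

Repeated addition: build up to 8G.
2G: tangent at (15, 18): λ = (3·15² + 10)/(2·18) ≡ 1/17. 17⁻¹ ≡ 9 (mod 19) since 17·9 = 153 ≡ 1, so λ ≡ 1·9 ≡ 9.
  x = λ² - 15 - 15 = 81 - 30 ≡ 13; y = λ·(15 - 13) - 18 ≡ 0. → (13, 0)
3G: (13, 0) + (15, 18). λ = (18 - 0)/(15 - 13) ≡ 18/2 mod 19. 2⁻¹ ≡ 10 (mod 19), so λ ≡ 9.
  x = λ² - 13 - 15 = 81 - 28 ≡ 15; y = λ·(13 - 15) - 0 ≡ 1. → (15, 1)
4G: (15, 1) + (15, 18): same x and y₁ ≡ -y₂, so the sum is O.
5G: O + (15, 18) = (15, 18) (identity).
6G: tangent at (15, 18): λ = (3·15² + 10)/(2·18) ≡ 1/17. 17⁻¹ ≡ 9 (mod 19) since 17·9 = 153 ≡ 1, so λ ≡ 1·9 ≡ 9.
  x = λ² - 15 - 15 = 81 - 30 ≡ 13; y = λ·(15 - 13) - 18 ≡ 0. → (13, 0)
7G: (13, 0) + (15, 18). λ = (18 - 0)/(15 - 13) ≡ 18/2 mod 19. 2⁻¹ ≡ 10 (mod 19), so λ ≡ 9.
  x = λ² - 13 - 15 = 81 - 28 ≡ 15; y = λ·(13 - 15) - 0 ≡ 1. → (15, 1)
8G: (15, 1) + (15, 18): same x and y₁ ≡ -y₂, so the sum is O.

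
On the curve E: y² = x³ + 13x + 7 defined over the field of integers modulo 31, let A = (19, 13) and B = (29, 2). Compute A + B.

(19, 13) + (29, 2). λ = (2 - 13)/(29 - 19) ≡ 20/10 mod 31. 10⁻¹ ≡ 28 (mod 31), so λ ≡ 2.
  x = λ² - 19 - 29 = 4 - 48 ≡ 18; y = λ·(19 - 18) - 13 ≡ 20. → (18, 20)

(18, 20)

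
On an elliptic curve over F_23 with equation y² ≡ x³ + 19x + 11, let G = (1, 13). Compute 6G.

Repeated addition: build up to 6G.
2G: tangent at (1, 13): λ = (3·1² + 19)/(2·13) ≡ 22/3. 3⁻¹ ≡ 8 (mod 23) since 3·8 = 24 ≡ 1, so λ ≡ 22·8 ≡ 15.
  x = λ² - 1 - 1 = 225 - 2 ≡ 16; y = λ·(1 - 16) - 13 ≡ 15. → (16, 15)
3G: (16, 15) + (1, 13). λ = (13 - 15)/(1 - 16) ≡ 21/8 mod 23. 8⁻¹ ≡ 3 (mod 23) since 8·3 = 24 ≡ 1, so λ ≡ 17.
  x = λ² - 16 - 1 = 289 - 17 ≡ 19; y = λ·(16 - 19) - 15 ≡ 3. → (19, 3)
4G: (19, 3) + (1, 13). λ = (13 - 3)/(1 - 19) ≡ 10/5 mod 23. 5⁻¹ ≡ 14 (mod 23) since 5·14 = 70 ≡ 1, so λ ≡ 2.
  x = λ² - 19 - 1 = 4 - 20 ≡ 7; y = λ·(19 - 7) - 3 ≡ 21. → (7, 21)
5G: (7, 21) + (1, 13). λ = (13 - 21)/(1 - 7) ≡ 15/17 mod 23. 17⁻¹ ≡ 19 (mod 23) since 17·19 = 323 ≡ 1, so λ ≡ 9.
  x = λ² - 7 - 1 = 81 - 8 ≡ 4; y = λ·(7 - 4) - 21 ≡ 6. → (4, 6)
6G: (4, 6) + (1, 13). λ = (13 - 6)/(1 - 4) ≡ 7/20 mod 23. 20⁻¹ ≡ 15 (mod 23), so λ ≡ 13.
  x = λ² - 4 - 1 = 169 - 5 ≡ 3; y = λ·(4 - 3) - 6 ≡ 7. → (3, 7)

(3, 7)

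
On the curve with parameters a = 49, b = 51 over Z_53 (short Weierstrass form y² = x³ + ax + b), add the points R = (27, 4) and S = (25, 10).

(10, 51)

(27, 4) + (25, 10). λ = (10 - 4)/(25 - 27) ≡ 6/51 mod 53. 51⁻¹ ≡ 26 (mod 53), so λ ≡ 50.
  x = λ² - 27 - 25 = 2500 - 52 ≡ 10; y = λ·(27 - 10) - 4 ≡ 51. → (10, 51)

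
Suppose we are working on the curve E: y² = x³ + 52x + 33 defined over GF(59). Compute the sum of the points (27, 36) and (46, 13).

(11, 44)

(27, 36) + (46, 13). λ = (13 - 36)/(46 - 27) ≡ 36/19 mod 59. 19⁻¹ ≡ 28 (mod 59) since 19·28 = 532 ≡ 1, so λ ≡ 5.
  x = λ² - 27 - 46 = 25 - 73 ≡ 11; y = λ·(27 - 11) - 36 ≡ 44. → (11, 44)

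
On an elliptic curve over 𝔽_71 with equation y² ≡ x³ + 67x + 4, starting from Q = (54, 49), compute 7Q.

(23, 68)

Double-and-add on 7 = (111)₂. Start with Q = (54, 49) for the leading 1-bit.
double: tangent at (54, 49): λ = (3·54² + 67)/(2·49) ≡ 11/27. 27⁻¹ ≡ 50 (mod 71), so λ ≡ 11·50 ≡ 53.
  x = λ² - 54 - 54 = 2809 - 108 ≡ 3; y = λ·(54 - 3) - 49 ≡ 27. → (3, 27)
add Q: (3, 27) + (54, 49). λ = (49 - 27)/(54 - 3) ≡ 22/51 mod 71. 51⁻¹ ≡ 39 (mod 71), so λ ≡ 6.
  x = λ² - 3 - 54 = 36 - 57 ≡ 50; y = λ·(3 - 50) - 27 ≡ 46. → (50, 46)
double: tangent at (50, 46): λ = (3·50² + 67)/(2·46) ≡ 41/21. 21⁻¹ ≡ 44 (mod 71), so λ ≡ 41·44 ≡ 29.
  x = λ² - 50 - 50 = 841 - 100 ≡ 31; y = λ·(50 - 31) - 46 ≡ 8. → (31, 8)
add Q: (31, 8) + (54, 49). λ = (49 - 8)/(54 - 31) ≡ 41/23 mod 71. 23⁻¹ ≡ 34 (mod 71), so λ ≡ 45.
  x = λ² - 31 - 54 = 2025 - 85 ≡ 23; y = λ·(31 - 23) - 8 ≡ 68. → (23, 68)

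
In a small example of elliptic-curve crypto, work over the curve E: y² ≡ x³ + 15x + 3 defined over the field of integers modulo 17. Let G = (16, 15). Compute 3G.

(4, 12)

Repeated addition: build up to 3G.
2G: tangent at (16, 15): λ = (3·16² + 15)/(2·15) ≡ 1/13. 13⁻¹ ≡ 4 (mod 17), so λ ≡ 1·4 ≡ 4.
  x = λ² - 16 - 16 = 16 - 32 ≡ 1; y = λ·(16 - 1) - 15 ≡ 11. → (1, 11)
3G: (1, 11) + (16, 15). λ = (15 - 11)/(16 - 1) ≡ 4/15 mod 17. 15⁻¹ ≡ 8 (mod 17) since 15·8 = 120 ≡ 1, so λ ≡ 15.
  x = λ² - 1 - 16 = 225 - 17 ≡ 4; y = λ·(1 - 4) - 11 ≡ 12. → (4, 12)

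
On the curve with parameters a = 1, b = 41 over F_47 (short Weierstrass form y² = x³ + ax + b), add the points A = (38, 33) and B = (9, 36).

(38, 33) + (9, 36). λ = (36 - 33)/(9 - 38) ≡ 3/18 mod 47. 18⁻¹ ≡ 34 (mod 47), so λ ≡ 8.
  x = λ² - 38 - 9 = 64 - 47 ≡ 17; y = λ·(38 - 17) - 33 ≡ 41. → (17, 41)

(17, 41)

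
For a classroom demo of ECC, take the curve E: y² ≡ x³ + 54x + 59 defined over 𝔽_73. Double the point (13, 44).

(50, 3)

tangent at (13, 44): λ = (3·13² + 54)/(2·44) ≡ 50/15. 15⁻¹ ≡ 39 (mod 73), so λ ≡ 50·39 ≡ 52.
  x = λ² - 13 - 13 = 2704 - 26 ≡ 50; y = λ·(13 - 50) - 44 ≡ 3. → (50, 3)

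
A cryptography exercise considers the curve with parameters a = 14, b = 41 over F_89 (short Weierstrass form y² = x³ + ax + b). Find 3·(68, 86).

(22, 53)

Write Q = (68, 86).
Repeated addition: build up to 3Q.
2Q: tangent at (68, 86): λ = (3·68² + 14)/(2·86) ≡ 2/83. 83⁻¹ ≡ 74 (mod 89) since 83·74 = 6142 ≡ 1, so λ ≡ 2·74 ≡ 59.
  x = λ² - 68 - 68 = 3481 - 136 ≡ 52; y = λ·(68 - 52) - 86 ≡ 57. → (52, 57)
3Q: (52, 57) + (68, 86). λ = (86 - 57)/(68 - 52) ≡ 29/16 mod 89. 16⁻¹ ≡ 39 (mod 89) since 16·39 = 624 ≡ 1, so λ ≡ 63.
  x = λ² - 52 - 68 = 3969 - 120 ≡ 22; y = λ·(52 - 22) - 57 ≡ 53. → (22, 53)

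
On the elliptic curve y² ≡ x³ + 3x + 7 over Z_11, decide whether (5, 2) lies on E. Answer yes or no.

y² = 2² ≡ 4; x³ + 3x + 7 = 147 ≡ 4 (mod 11). 4 = 4.

yes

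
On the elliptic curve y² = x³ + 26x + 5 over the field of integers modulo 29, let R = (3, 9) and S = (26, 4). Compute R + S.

(3, 9) + (26, 4). λ = (4 - 9)/(26 - 3) ≡ 24/23 mod 29. 23⁻¹ ≡ 24 (mod 29), so λ ≡ 25.
  x = λ² - 3 - 26 = 625 - 29 ≡ 16; y = λ·(3 - 16) - 9 ≡ 14. → (16, 14)

(16, 14)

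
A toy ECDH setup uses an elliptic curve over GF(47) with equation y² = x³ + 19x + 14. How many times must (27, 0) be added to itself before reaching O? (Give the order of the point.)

2P: (27, 0) + (27, 0): same x and y₁ ≡ -y₂, so the sum is O.
2P = O, so the order is 2.

2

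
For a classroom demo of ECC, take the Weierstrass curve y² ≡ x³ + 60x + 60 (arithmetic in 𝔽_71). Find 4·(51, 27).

Write P = (51, 27).
Double-and-add on 4 = (100)₂. Start with P = (51, 27) for the leading 1-bit.
double: tangent at (51, 27): λ = (3·51² + 60)/(2·27) ≡ 53/54. 54⁻¹ ≡ 25 (mod 71), so λ ≡ 53·25 ≡ 47.
  x = λ² - 51 - 51 = 2209 - 102 ≡ 48; y = λ·(51 - 48) - 27 ≡ 43. → (48, 43)
double: tangent at (48, 43): λ = (3·48² + 60)/(2·43) ≡ 14/15. 15⁻¹ ≡ 19 (mod 71), so λ ≡ 14·19 ≡ 53.
  x = λ² - 48 - 48 = 2809 - 96 ≡ 15; y = λ·(48 - 15) - 43 ≡ 2. → (15, 2)

(15, 2)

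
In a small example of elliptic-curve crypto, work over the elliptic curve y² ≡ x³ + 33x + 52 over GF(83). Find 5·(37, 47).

(35, 80)

Write Q = (37, 47).
Double-and-add on 5 = (101)₂. Start with Q = (37, 47) for the leading 1-bit.
double: tangent at (37, 47): λ = (3·37² + 33)/(2·47) ≡ 73/11. 11⁻¹ ≡ 68 (mod 83) since 11·68 = 748 ≡ 1, so λ ≡ 73·68 ≡ 67.
  x = λ² - 37 - 37 = 4489 - 74 ≡ 16; y = λ·(37 - 16) - 47 ≡ 32. → (16, 32)
double: tangent at (16, 32): λ = (3·16² + 33)/(2·32) ≡ 54/64. 64⁻¹ ≡ 48 (mod 83), so λ ≡ 54·48 ≡ 19.
  x = λ² - 16 - 16 = 361 - 32 ≡ 80; y = λ·(16 - 80) - 32 ≡ 80. → (80, 80)
add Q: (80, 80) + (37, 47). λ = (47 - 80)/(37 - 80) ≡ 50/40 mod 83. 40⁻¹ ≡ 27 (mod 83), so λ ≡ 22.
  x = λ² - 80 - 37 = 484 - 117 ≡ 35; y = λ·(80 - 35) - 80 ≡ 80. → (35, 80)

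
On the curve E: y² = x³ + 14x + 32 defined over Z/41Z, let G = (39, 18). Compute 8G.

(12, 1)

Repeated addition: build up to 8G.
2G: tangent at (39, 18): λ = (3·39² + 14)/(2·18) ≡ 26/36. 36⁻¹ ≡ 8 (mod 41) since 36·8 = 288 ≡ 1, so λ ≡ 26·8 ≡ 3.
  x = λ² - 39 - 39 = 9 - 78 ≡ 13; y = λ·(39 - 13) - 18 ≡ 19. → (13, 19)
3G: (13, 19) + (39, 18). λ = (18 - 19)/(39 - 13) ≡ 40/26 mod 41. 26⁻¹ ≡ 30 (mod 41), so λ ≡ 11.
  x = λ² - 13 - 39 = 121 - 52 ≡ 28; y = λ·(13 - 28) - 19 ≡ 21. → (28, 21)
4G: (28, 21) + (39, 18). λ = (18 - 21)/(39 - 28) ≡ 38/11 mod 41. 11⁻¹ ≡ 15 (mod 41), so λ ≡ 37.
  x = λ² - 28 - 39 = 1369 - 67 ≡ 31; y = λ·(28 - 31) - 21 ≡ 32. → (31, 32)
5G: (31, 32) + (39, 18). λ = (18 - 32)/(39 - 31) ≡ 27/8 mod 41. 8⁻¹ ≡ 36 (mod 41), so λ ≡ 29.
  x = λ² - 31 - 39 = 841 - 70 ≡ 33; y = λ·(31 - 33) - 32 ≡ 33. → (33, 33)
6G: (33, 33) + (39, 18). λ = (18 - 33)/(39 - 33) ≡ 26/6 mod 41. 6⁻¹ ≡ 7 (mod 41), so λ ≡ 18.
  x = λ² - 33 - 39 = 324 - 72 ≡ 6; y = λ·(33 - 6) - 33 ≡ 2. → (6, 2)
7G: (6, 2) + (39, 18). λ = (18 - 2)/(39 - 6) ≡ 16/33 mod 41. 33⁻¹ ≡ 5 (mod 41), so λ ≡ 39.
  x = λ² - 6 - 39 = 1521 - 45 ≡ 0; y = λ·(6 - 0) - 2 ≡ 27. → (0, 27)
8G: (0, 27) + (39, 18). λ = (18 - 27)/(39 - 0) ≡ 32/39 mod 41. 39⁻¹ ≡ 20 (mod 41) since 39·20 = 780 ≡ 1, so λ ≡ 25.
  x = λ² - 0 - 39 = 625 - 39 ≡ 12; y = λ·(0 - 12) - 27 ≡ 1. → (12, 1)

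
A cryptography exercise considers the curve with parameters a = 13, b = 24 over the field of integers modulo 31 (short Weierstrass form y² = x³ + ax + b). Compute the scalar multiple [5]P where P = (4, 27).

Double-and-add on 5 = (101)₂. Start with P = (4, 27) for the leading 1-bit.
double: tangent at (4, 27): λ = (3·4² + 13)/(2·27) ≡ 30/23. 23⁻¹ ≡ 27 (mod 31), so λ ≡ 30·27 ≡ 4.
  x = λ² - 4 - 4 = 16 - 8 ≡ 8; y = λ·(4 - 8) - 27 ≡ 19. → (8, 19)
double: tangent at (8, 19): λ = (3·8² + 13)/(2·19) ≡ 19/7. 7⁻¹ ≡ 9 (mod 31) since 7·9 = 63 ≡ 1, so λ ≡ 19·9 ≡ 16.
  x = λ² - 8 - 8 = 256 - 16 ≡ 23; y = λ·(8 - 23) - 19 ≡ 20. → (23, 20)
add P: (23, 20) + (4, 27). λ = (27 - 20)/(4 - 23) ≡ 7/12 mod 31. 12⁻¹ ≡ 13 (mod 31), so λ ≡ 29.
  x = λ² - 23 - 4 = 841 - 27 ≡ 8; y = λ·(23 - 8) - 20 ≡ 12. → (8, 12)

(8, 12)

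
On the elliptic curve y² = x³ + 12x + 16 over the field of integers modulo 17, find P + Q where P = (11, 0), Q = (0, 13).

(11, 0) + (0, 13). λ = (13 - 0)/(0 - 11) ≡ 13/6 mod 17. 6⁻¹ ≡ 3 (mod 17), so λ ≡ 5.
  x = λ² - 11 - 0 = 25 - 11 ≡ 14; y = λ·(11 - 14) - 0 ≡ 2. → (14, 2)

(14, 2)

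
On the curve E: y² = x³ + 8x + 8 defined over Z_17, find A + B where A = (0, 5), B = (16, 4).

(0, 5) + (16, 4). λ = (4 - 5)/(16 - 0) ≡ 16/16 mod 17. 16⁻¹ ≡ 16 (mod 17) since 16·16 = 256 ≡ 1, so λ ≡ 1.
  x = λ² - 0 - 16 = 1 - 16 ≡ 2; y = λ·(0 - 2) - 5 ≡ 10. → (2, 10)

(2, 10)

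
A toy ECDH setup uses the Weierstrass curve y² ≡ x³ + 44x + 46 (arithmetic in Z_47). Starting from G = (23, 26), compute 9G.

(36, 8)

Double-and-add on 9 = (1001)₂. Start with G = (23, 26) for the leading 1-bit.
double: tangent at (23, 26): λ = (3·23² + 44)/(2·26) ≡ 33/5. 5⁻¹ ≡ 19 (mod 47), so λ ≡ 33·19 ≡ 16.
  x = λ² - 23 - 23 = 256 - 46 ≡ 22; y = λ·(23 - 22) - 26 ≡ 37. → (22, 37)
double: tangent at (22, 37): λ = (3·22² + 44)/(2·37) ≡ 39/27. 27⁻¹ ≡ 7 (mod 47) since 27·7 = 189 ≡ 1, so λ ≡ 39·7 ≡ 38.
  x = λ² - 22 - 22 = 1444 - 44 ≡ 37; y = λ·(22 - 37) - 37 ≡ 4. → (37, 4)
double: tangent at (37, 4): λ = (3·37² + 44)/(2·4) ≡ 15/8. 8⁻¹ ≡ 6 (mod 47), so λ ≡ 15·6 ≡ 43.
  x = λ² - 37 - 37 = 1849 - 74 ≡ 36; y = λ·(37 - 36) - 4 ≡ 39. → (36, 39)
add G: (36, 39) + (23, 26). λ = (26 - 39)/(23 - 36) ≡ 34/34 mod 47. 34⁻¹ ≡ 18 (mod 47) since 34·18 = 612 ≡ 1, so λ ≡ 1.
  x = λ² - 36 - 23 = 1 - 59 ≡ 36; y = λ·(36 - 36) - 39 ≡ 8. → (36, 8)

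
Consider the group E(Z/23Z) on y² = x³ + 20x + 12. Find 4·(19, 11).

(7, 14)

Write Q = (19, 11).
Double-and-add on 4 = (100)₂. Start with Q = (19, 11) for the leading 1-bit.
double: tangent at (19, 11): λ = (3·19² + 20)/(2·11) ≡ 22/22. 22⁻¹ ≡ 22 (mod 23), so λ ≡ 22·22 ≡ 1.
  x = λ² - 19 - 19 = 1 - 38 ≡ 9; y = λ·(19 - 9) - 11 ≡ 22. → (9, 22)
double: tangent at (9, 22): λ = (3·9² + 20)/(2·22) ≡ 10/21. 21⁻¹ ≡ 11 (mod 23), so λ ≡ 10·11 ≡ 18.
  x = λ² - 9 - 9 = 324 - 18 ≡ 7; y = λ·(9 - 7) - 22 ≡ 14. → (7, 14)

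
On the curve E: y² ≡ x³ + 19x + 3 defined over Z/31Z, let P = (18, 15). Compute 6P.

(27, 24)

Repeated addition: build up to 6P.
2P: tangent at (18, 15): λ = (3·18² + 19)/(2·15) ≡ 30/30. 30⁻¹ ≡ 30 (mod 31), so λ ≡ 30·30 ≡ 1.
  x = λ² - 18 - 18 = 1 - 36 ≡ 27; y = λ·(18 - 27) - 15 ≡ 7. → (27, 7)
3P: (27, 7) + (18, 15). λ = (15 - 7)/(18 - 27) ≡ 8/22 mod 31. 22⁻¹ ≡ 24 (mod 31), so λ ≡ 6.
  x = λ² - 27 - 18 = 36 - 45 ≡ 22; y = λ·(27 - 22) - 7 ≡ 23. → (22, 23)
4P: (22, 23) + (18, 15). λ = (15 - 23)/(18 - 22) ≡ 23/27 mod 31. 27⁻¹ ≡ 23 (mod 31), so λ ≡ 2.
  x = λ² - 22 - 18 = 4 - 40 ≡ 26; y = λ·(22 - 26) - 23 ≡ 0. → (26, 0)
5P: (26, 0) + (18, 15). λ = (15 - 0)/(18 - 26) ≡ 15/23 mod 31. 23⁻¹ ≡ 27 (mod 31) since 23·27 = 621 ≡ 1, so λ ≡ 2.
  x = λ² - 26 - 18 = 4 - 44 ≡ 22; y = λ·(26 - 22) - 0 ≡ 8. → (22, 8)
6P: (22, 8) + (18, 15). λ = (15 - 8)/(18 - 22) ≡ 7/27 mod 31. 27⁻¹ ≡ 23 (mod 31), so λ ≡ 6.
  x = λ² - 22 - 18 = 36 - 40 ≡ 27; y = λ·(22 - 27) - 8 ≡ 24. → (27, 24)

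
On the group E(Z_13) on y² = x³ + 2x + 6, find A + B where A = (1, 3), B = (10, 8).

(1, 3) + (10, 8). λ = (8 - 3)/(10 - 1) ≡ 5/9 mod 13. 9⁻¹ ≡ 3 (mod 13), so λ ≡ 2.
  x = λ² - 1 - 10 = 4 - 11 ≡ 6; y = λ·(1 - 6) - 3 ≡ 0. → (6, 0)

(6, 0)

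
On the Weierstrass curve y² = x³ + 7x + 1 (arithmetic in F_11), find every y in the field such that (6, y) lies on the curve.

none

x³ + 7x + 1 = 259 ≡ 6 (mod 11).
6 is a non-residue mod 11; no y exists.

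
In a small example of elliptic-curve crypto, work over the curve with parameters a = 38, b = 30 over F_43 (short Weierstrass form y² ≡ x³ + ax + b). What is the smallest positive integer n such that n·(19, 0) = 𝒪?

2

2P: (19, 0) + (19, 0): same x and y₁ ≡ -y₂, so the sum is 𝒪.
2P = 𝒪, so the order is 2.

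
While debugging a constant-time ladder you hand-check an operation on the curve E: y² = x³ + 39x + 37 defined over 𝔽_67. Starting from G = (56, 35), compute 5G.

(45, 16)

Repeated addition: build up to 5G.
2G: tangent at (56, 35): λ = (3·56² + 39)/(2·35) ≡ 0/3. 3⁻¹ ≡ 45 (mod 67), so λ ≡ 0·45 ≡ 0.
  x = λ² - 56 - 56 = 0 - 112 ≡ 22; y = λ·(56 - 22) - 35 ≡ 32. → (22, 32)
3G: (22, 32) + (56, 35). λ = (35 - 32)/(56 - 22) ≡ 3/34 mod 67. 34⁻¹ ≡ 2 (mod 67), so λ ≡ 6.
  x = λ² - 22 - 56 = 36 - 78 ≡ 25; y = λ·(22 - 25) - 32 ≡ 17. → (25, 17)
4G: (25, 17) + (56, 35). λ = (35 - 17)/(56 - 25) ≡ 18/31 mod 67. 31⁻¹ ≡ 13 (mod 67), so λ ≡ 33.
  x = λ² - 25 - 56 = 1089 - 81 ≡ 3; y = λ·(25 - 3) - 17 ≡ 39. → (3, 39)
5G: (3, 39) + (56, 35). λ = (35 - 39)/(56 - 3) ≡ 63/53 mod 67. 53⁻¹ ≡ 43 (mod 67), so λ ≡ 29.
  x = λ² - 3 - 56 = 841 - 59 ≡ 45; y = λ·(3 - 45) - 39 ≡ 16. → (45, 16)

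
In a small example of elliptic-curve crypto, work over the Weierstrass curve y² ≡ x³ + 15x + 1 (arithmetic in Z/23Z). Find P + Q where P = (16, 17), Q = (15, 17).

(16, 17) + (15, 17). λ = (17 - 17)/(15 - 16) ≡ 0/22 mod 23. 22⁻¹ ≡ 22 (mod 23), so λ ≡ 0.
  x = λ² - 16 - 15 = 0 - 31 ≡ 15; y = λ·(16 - 15) - 17 ≡ 6. → (15, 6)

(15, 6)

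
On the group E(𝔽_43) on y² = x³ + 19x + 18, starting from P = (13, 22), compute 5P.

Repeated addition: build up to 5P.
2P: tangent at (13, 22): λ = (3·13² + 19)/(2·22) ≡ 10/1. 1⁻¹ ≡ 1 (mod 43) since 1·1 = 1 ≡ 1, so λ ≡ 10·1 ≡ 10.
  x = λ² - 13 - 13 = 100 - 26 ≡ 31; y = λ·(13 - 31) - 22 ≡ 13. → (31, 13)
3P: (31, 13) + (13, 22). λ = (22 - 13)/(13 - 31) ≡ 9/25 mod 43. 25⁻¹ ≡ 31 (mod 43), so λ ≡ 21.
  x = λ² - 31 - 13 = 441 - 44 ≡ 10; y = λ·(31 - 10) - 13 ≡ 41. → (10, 41)
4P: (10, 41) + (13, 22). λ = (22 - 41)/(13 - 10) ≡ 24/3 mod 43. 3⁻¹ ≡ 29 (mod 43) since 3·29 = 87 ≡ 1, so λ ≡ 8.
  x = λ² - 10 - 13 = 64 - 23 ≡ 41; y = λ·(10 - 41) - 41 ≡ 12. → (41, 12)
5P: (41, 12) + (13, 22). λ = (22 - 12)/(13 - 41) ≡ 10/15 mod 43. 15⁻¹ ≡ 23 (mod 43) since 15·23 = 345 ≡ 1, so λ ≡ 15.
  x = λ² - 41 - 13 = 225 - 54 ≡ 42; y = λ·(41 - 42) - 12 ≡ 16. → (42, 16)

(42, 16)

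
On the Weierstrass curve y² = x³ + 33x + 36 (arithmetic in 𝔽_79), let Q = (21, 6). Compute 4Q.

Repeated addition: build up to 4Q.
2Q: tangent at (21, 6): λ = (3·21² + 33)/(2·6) ≡ 13/12. 12⁻¹ ≡ 33 (mod 79), so λ ≡ 13·33 ≡ 34.
  x = λ² - 21 - 21 = 1156 - 42 ≡ 8; y = λ·(21 - 8) - 6 ≡ 41. → (8, 41)
3Q: (8, 41) + (21, 6). λ = (6 - 41)/(21 - 8) ≡ 44/13 mod 79. 13⁻¹ ≡ 73 (mod 79), so λ ≡ 52.
  x = λ² - 8 - 21 = 2704 - 29 ≡ 68; y = λ·(8 - 68) - 41 ≡ 78. → (68, 78)
4Q: (68, 78) + (21, 6). λ = (6 - 78)/(21 - 68) ≡ 7/32 mod 79. 32⁻¹ ≡ 42 (mod 79) since 32·42 = 1344 ≡ 1, so λ ≡ 57.
  x = λ² - 68 - 21 = 3249 - 89 ≡ 0; y = λ·(68 - 0) - 78 ≡ 6. → (0, 6)

(0, 6)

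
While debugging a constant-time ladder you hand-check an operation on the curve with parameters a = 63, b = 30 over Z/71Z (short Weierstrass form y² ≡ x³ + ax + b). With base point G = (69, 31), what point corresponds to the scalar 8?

Double-and-add on 8 = (1000)₂. Start with G = (69, 31) for the leading 1-bit.
double: tangent at (69, 31): λ = (3·69² + 63)/(2·31) ≡ 4/62. 62⁻¹ ≡ 63 (mod 71), so λ ≡ 4·63 ≡ 39.
  x = λ² - 69 - 69 = 1521 - 138 ≡ 34; y = λ·(69 - 34) - 31 ≡ 56. → (34, 56)
double: tangent at (34, 56): λ = (3·34² + 63)/(2·56) ≡ 52/41. 41⁻¹ ≡ 26 (mod 71), so λ ≡ 52·26 ≡ 3.
  x = λ² - 34 - 34 = 9 - 68 ≡ 12; y = λ·(34 - 12) - 56 ≡ 10. → (12, 10)
double: tangent at (12, 10): λ = (3·12² + 63)/(2·10) ≡ 69/20. 20⁻¹ ≡ 32 (mod 71), so λ ≡ 69·32 ≡ 7.
  x = λ² - 12 - 12 = 49 - 24 ≡ 25; y = λ·(12 - 25) - 10 ≡ 41. → (25, 41)

(25, 41)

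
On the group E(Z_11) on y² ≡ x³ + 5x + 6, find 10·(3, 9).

Write G = (3, 9).
Double-and-add on 10 = (1010)₂. Start with G = (3, 9) for the leading 1-bit.
double: tangent at (3, 9): λ = (3·3² + 5)/(2·9) ≡ 10/7. 7⁻¹ ≡ 8 (mod 11) since 7·8 = 56 ≡ 1, so λ ≡ 10·8 ≡ 3.
  x = λ² - 3 - 3 = 9 - 6 ≡ 3; y = λ·(3 - 3) - 9 ≡ 2. → (3, 2)
double: tangent at (3, 2): λ = (3·3² + 5)/(2·2) ≡ 10/4. 4⁻¹ ≡ 3 (mod 11) since 4·3 = 12 ≡ 1, so λ ≡ 10·3 ≡ 8.
  x = λ² - 3 - 3 = 64 - 6 ≡ 3; y = λ·(3 - 3) - 2 ≡ 9. → (3, 9)
add G: tangent at (3, 9): λ = (3·3² + 5)/(2·9) ≡ 10/7. 7⁻¹ ≡ 8 (mod 11), so λ ≡ 10·8 ≡ 3.
  x = λ² - 3 - 3 = 9 - 6 ≡ 3; y = λ·(3 - 3) - 9 ≡ 2. → (3, 2)
double: tangent at (3, 2): λ = (3·3² + 5)/(2·2) ≡ 10/4. 4⁻¹ ≡ 3 (mod 11) since 4·3 = 12 ≡ 1, so λ ≡ 10·3 ≡ 8.
  x = λ² - 3 - 3 = 64 - 6 ≡ 3; y = λ·(3 - 3) - 2 ≡ 9. → (3, 9)

(3, 9)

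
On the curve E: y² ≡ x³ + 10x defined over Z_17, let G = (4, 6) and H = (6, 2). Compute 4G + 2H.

First 4G:
Double-and-add on 4 = (100)₂. Start with G = (4, 6) for the leading 1-bit.
double: tangent at (4, 6): λ = (3·4² + 10)/(2·6) ≡ 7/12. 12⁻¹ ≡ 10 (mod 17) since 12·10 = 120 ≡ 1, so λ ≡ 7·10 ≡ 2.
  x = λ² - 4 - 4 = 4 - 8 ≡ 13; y = λ·(4 - 13) - 6 ≡ 10. → (13, 10)
double: tangent at (13, 10): λ = (3·13² + 10)/(2·10) ≡ 7/3. 3⁻¹ ≡ 6 (mod 17), so λ ≡ 7·6 ≡ 8.
  x = λ² - 13 - 13 = 64 - 26 ≡ 4; y = λ·(13 - 4) - 10 ≡ 11. → (4, 11)
4G = (4, 11).
Next 2H:
Repeated addition: build up to 2H.
2H: tangent at (6, 2): λ = (3·6² + 10)/(2·2) ≡ 16/4. 4⁻¹ ≡ 13 (mod 17), so λ ≡ 16·13 ≡ 4.
  x = λ² - 6 - 6 = 16 - 12 ≡ 4; y = λ·(6 - 4) - 2 ≡ 6. → (4, 6)
2H = (4, 6).
Finally 4G + 2H:
(4, 11) + (4, 6): same x and y₁ ≡ -y₂, so the sum is the point at infinity.

O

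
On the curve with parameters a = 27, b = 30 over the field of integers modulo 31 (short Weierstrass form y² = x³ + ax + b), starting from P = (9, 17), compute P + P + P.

(4, 4)

Repeated addition: build up to 3P.
2P: tangent at (9, 17): λ = (3·9² + 27)/(2·17) ≡ 22/3. 3⁻¹ ≡ 21 (mod 31) since 3·21 = 63 ≡ 1, so λ ≡ 22·21 ≡ 28.
  x = λ² - 9 - 9 = 784 - 18 ≡ 22; y = λ·(9 - 22) - 17 ≡ 22. → (22, 22)
3P: (22, 22) + (9, 17). λ = (17 - 22)/(9 - 22) ≡ 26/18 mod 31. 18⁻¹ ≡ 19 (mod 31) since 18·19 = 342 ≡ 1, so λ ≡ 29.
  x = λ² - 22 - 9 = 841 - 31 ≡ 4; y = λ·(22 - 4) - 22 ≡ 4. → (4, 4)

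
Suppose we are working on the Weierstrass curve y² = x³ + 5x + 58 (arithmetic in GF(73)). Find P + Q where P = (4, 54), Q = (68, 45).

(2, 21)

(4, 54) + (68, 45). λ = (45 - 54)/(68 - 4) ≡ 64/64 mod 73. 64⁻¹ ≡ 8 (mod 73) since 64·8 = 512 ≡ 1, so λ ≡ 1.
  x = λ² - 4 - 68 = 1 - 72 ≡ 2; y = λ·(4 - 2) - 54 ≡ 21. → (2, 21)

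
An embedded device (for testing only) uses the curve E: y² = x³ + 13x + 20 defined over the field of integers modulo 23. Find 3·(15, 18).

(21, 3)

Write P = (15, 18).
Repeated addition: build up to 3P.
2P: tangent at (15, 18): λ = (3·15² + 13)/(2·18) ≡ 21/13. 13⁻¹ ≡ 16 (mod 23) since 13·16 = 208 ≡ 1, so λ ≡ 21·16 ≡ 14.
  x = λ² - 15 - 15 = 196 - 30 ≡ 5; y = λ·(15 - 5) - 18 ≡ 7. → (5, 7)
3P: (5, 7) + (15, 18). λ = (18 - 7)/(15 - 5) ≡ 11/10 mod 23. 10⁻¹ ≡ 7 (mod 23), so λ ≡ 8.
  x = λ² - 5 - 15 = 64 - 20 ≡ 21; y = λ·(5 - 21) - 7 ≡ 3. → (21, 3)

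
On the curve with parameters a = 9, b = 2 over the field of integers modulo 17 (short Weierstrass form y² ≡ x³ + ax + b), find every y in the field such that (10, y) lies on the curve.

x³ + 9x + 2 = 1092 ≡ 4 (mod 17).
Square roots of 4 mod 17: 2 and 15 (since 2² = 4 ≡ 4).

2, 15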